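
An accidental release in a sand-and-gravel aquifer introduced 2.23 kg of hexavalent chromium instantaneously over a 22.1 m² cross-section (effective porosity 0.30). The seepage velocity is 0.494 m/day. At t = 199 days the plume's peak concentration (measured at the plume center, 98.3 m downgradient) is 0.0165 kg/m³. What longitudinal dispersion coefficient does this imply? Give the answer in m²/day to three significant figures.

At the plume center C_max = M/(n_e·A·√(4πDt)), so D = M²/(4πt·(n_e·A·C_max)²).
n_e·A·C_max = 0.30 × 22.1 × 0.0165 = 0.1094 kg/m.
D = 2.23²/(4π × 199 × 0.1094²) = 0.166 m²/day.

0.166 m²/day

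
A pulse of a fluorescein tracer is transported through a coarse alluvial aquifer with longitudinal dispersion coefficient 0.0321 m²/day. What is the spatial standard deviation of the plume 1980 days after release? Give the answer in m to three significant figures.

Dispersive spreading gives a Gaussian with σ² = 2Dt; advection only shifts the center.
σ = √(2 × 0.0321 × 1980) = 11.3 m.

11.3 m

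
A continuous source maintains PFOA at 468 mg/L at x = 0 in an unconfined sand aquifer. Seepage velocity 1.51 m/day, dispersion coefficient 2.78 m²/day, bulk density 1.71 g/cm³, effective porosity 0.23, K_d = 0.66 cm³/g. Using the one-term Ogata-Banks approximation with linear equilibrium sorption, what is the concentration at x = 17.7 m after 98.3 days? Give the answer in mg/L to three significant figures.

365 mg/L

Retardation factor R = 1 + ρ_b·K_d/n = 1 + 1.71 × 0.66/0.23 = 5.907.
Sorption retards both mechanisms: v_R = v/R = 0.2556 m/day, D_R = D/R = 0.4706 m²/day.
v_R·t = 0.2556 × 98.3 = 25.12548 m; 2√(D_R t) = 13.60 m; argument = (17.7 − 25.12548)/13.60 = -0.5460.
C = C₀ × ½·erfc(-0.5460) = 468 × 0.7800 = 365 mg/L.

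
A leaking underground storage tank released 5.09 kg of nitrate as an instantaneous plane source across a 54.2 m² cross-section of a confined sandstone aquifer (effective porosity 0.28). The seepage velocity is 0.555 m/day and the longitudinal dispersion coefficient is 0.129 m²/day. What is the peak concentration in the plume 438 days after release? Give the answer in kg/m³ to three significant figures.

The peak of an instantaneous 1D plume sits at x = vt; there the Gaussian factor is 1 and C_max = M/(n_e·A·√(4πDt)), where n_e·A is the pore area the mass is dissolved in.
√(4πDt) = √(4π × 0.129 × 438) = 26.65 m, so C_max = 5.09/(0.28 × 54.2 × 26.65) = 0.0126 kg/m³.

0.0126 kg/m³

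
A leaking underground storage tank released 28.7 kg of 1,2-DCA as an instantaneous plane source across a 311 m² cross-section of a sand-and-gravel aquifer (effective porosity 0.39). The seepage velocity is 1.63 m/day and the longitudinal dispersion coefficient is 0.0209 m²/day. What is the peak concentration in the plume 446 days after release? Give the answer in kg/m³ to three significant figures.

The peak of an instantaneous 1D plume sits at x = vt; there the Gaussian factor is 1 and C_max = M/(n_e·A·√(4πDt)), where n_e·A is the pore area the mass is dissolved in.
√(4πDt) = √(4π × 0.0209 × 446) = 10.82 m, so C_max = 28.7/(0.39 × 311 × 10.82) = 0.0219 kg/m³.

0.0219 kg/m³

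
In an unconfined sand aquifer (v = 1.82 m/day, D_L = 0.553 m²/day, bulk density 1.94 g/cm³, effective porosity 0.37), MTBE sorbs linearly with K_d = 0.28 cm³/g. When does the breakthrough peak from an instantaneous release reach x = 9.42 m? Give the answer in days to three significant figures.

Retardation factor R = 1 + ρ_b·K_d/n = 1 + 1.94 × 0.28/0.37 = 2.468.
Sorption retards both mechanisms: v_R = v/R = 0.7374 m/day, D_R = D/R = 0.2241 m²/day.
Peak time from v_R²t² + 2D_R t − x² = 0: t = (√(D_R² + v_R²x²) − D_R)/v_R².
√(D_R² + v_R²x²) = √(0.2241² + 0.7374² × 9.42²) = 6.950; v_R² = 0.5438.
t = (6.950 − 0.2241)/0.5438 = 12.4 days.

12.4 days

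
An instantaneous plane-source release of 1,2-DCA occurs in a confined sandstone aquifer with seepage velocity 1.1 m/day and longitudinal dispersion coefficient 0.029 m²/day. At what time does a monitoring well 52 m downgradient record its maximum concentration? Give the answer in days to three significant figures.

For the 1D instantaneous-source solution, setting ∂C/∂t = 0 at fixed x gives v²t² + 2Dt − x² = 0, so t = (√(D² + v²x²) − D)/v².
√(D² + v²x²) = √(0.029² + 1.1² × 52²) = 57.20; v² = 1.21.
t = (57.20 − 0.029)/1.21 = 47.2 days (vs. the pure-advection estimate x/v = 47.3 d).

47.2 days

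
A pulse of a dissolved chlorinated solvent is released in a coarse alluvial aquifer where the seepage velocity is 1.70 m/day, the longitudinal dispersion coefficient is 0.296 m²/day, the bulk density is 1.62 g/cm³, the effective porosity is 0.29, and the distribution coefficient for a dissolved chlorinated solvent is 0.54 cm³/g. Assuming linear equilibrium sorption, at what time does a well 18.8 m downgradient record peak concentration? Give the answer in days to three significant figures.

Retardation factor R = 1 + ρ_b·K_d/n = 1 + 1.62 × 0.54/0.29 = 4.017.
Sorption retards both mechanisms: v_R = v/R = 0.4232 m/day, D_R = D/R = 0.07369 m²/day.
Peak time from v_R²t² + 2D_R t − x² = 0: t = (√(D_R² + v_R²x²) − D_R)/v_R².
√(D_R² + v_R²x²) = √(0.07369² + 0.4232² × 18.8²) = 7.957; v_R² = 0.1791.
t = (7.957 − 0.07369)/0.1791 = 44.0 days.

44.0 days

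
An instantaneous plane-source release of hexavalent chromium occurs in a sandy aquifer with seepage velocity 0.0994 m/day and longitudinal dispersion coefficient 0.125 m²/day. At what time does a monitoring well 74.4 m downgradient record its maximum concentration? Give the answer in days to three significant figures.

For the 1D instantaneous-source solution, setting ∂C/∂t = 0 at fixed x gives v²t² + 2Dt − x² = 0, so t = (√(D² + v²x²) − D)/v².
√(D² + v²x²) = √(0.125² + 0.0994² × 74.4²) = 7.396; v² = 0.00988036.
t = (7.396 − 0.125)/0.00988036 = 736 days (vs. the pure-advection estimate x/v = 748 d).

736 days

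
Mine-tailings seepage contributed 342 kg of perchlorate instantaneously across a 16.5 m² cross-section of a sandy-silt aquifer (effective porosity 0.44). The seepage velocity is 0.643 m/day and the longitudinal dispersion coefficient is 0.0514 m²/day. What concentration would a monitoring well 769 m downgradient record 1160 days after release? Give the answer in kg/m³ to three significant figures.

0.183 kg/m³

For an instantaneous plane source, C(x,t) = M/(n_e·A·√(4πDt)) · exp(−(x−vt)²/(4Dt)), with n_e·A the pore (flow) area.
Plume center vt = 0.643 × 1160 = 745.88 m, so the well at 769 m is 23.12 m downgradient of the peak.
√(4πDt) = 27.37 m, giving peak height M/(n_e·A·√(4πDt)) = 342/(0.44 × 16.5 × 27.37) = 1.721 kg/m³.
(x−vt)²/(4Dt) = (23.12)²/(4 × 0.0514 × 1160) = 2.241; exp(−2.241) = 0.1064.
C = 1.721 × 0.1064 = 0.183 kg/m³.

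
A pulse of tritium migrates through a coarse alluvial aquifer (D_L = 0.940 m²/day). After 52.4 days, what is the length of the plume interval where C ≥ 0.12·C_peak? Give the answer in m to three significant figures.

40.9 m

The plume is Gaussian with σ = √(2Dt) = √(2 × 0.940 × 52.4) = 9.925 m.
C/C_peak = exp(−Δx²/(2σ²)) = 0.12 ⇒ Δx = σ·√(−2 ln 0.12) = 9.925 × 2.059 = 20.44 m.
Width = 2Δx = 40.9 m.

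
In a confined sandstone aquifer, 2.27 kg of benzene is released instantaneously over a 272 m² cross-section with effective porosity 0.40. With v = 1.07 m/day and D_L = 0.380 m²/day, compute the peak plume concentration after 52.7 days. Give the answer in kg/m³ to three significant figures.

0.00132 kg/m³

The peak of an instantaneous 1D plume sits at x = vt; there the Gaussian factor is 1 and C_max = M/(n_e·A·√(4πDt)), where n_e·A is the pore area the mass is dissolved in.
√(4πDt) = √(4π × 0.380 × 52.7) = 15.86 m, so C_max = 2.27/(0.40 × 272 × 15.86) = 0.00132 kg/m³.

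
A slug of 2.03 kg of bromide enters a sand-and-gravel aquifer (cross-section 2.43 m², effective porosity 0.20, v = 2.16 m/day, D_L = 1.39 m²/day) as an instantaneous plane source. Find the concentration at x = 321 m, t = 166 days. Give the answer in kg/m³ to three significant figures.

For an instantaneous plane source, C(x,t) = M/(n_e·A·√(4πDt)) · exp(−(x−vt)²/(4Dt)), with n_e·A the pore (flow) area.
Plume center vt = 2.16 × 166 = 358.56 m, so the well at 321 m is 37.56 m upgradient of the peak.
√(4πDt) = 53.85 m, giving peak height M/(n_e·A·√(4πDt)) = 2.03/(0.20 × 2.43 × 53.85) = 0.07757 kg/m³.
(x−vt)²/(4Dt) = (-37.56)²/(4 × 1.39 × 166) = 1.529; exp(−1.529) = 0.2168.
C = 0.07757 × 0.2168 = 0.0168 kg/m³.

0.0168 kg/m³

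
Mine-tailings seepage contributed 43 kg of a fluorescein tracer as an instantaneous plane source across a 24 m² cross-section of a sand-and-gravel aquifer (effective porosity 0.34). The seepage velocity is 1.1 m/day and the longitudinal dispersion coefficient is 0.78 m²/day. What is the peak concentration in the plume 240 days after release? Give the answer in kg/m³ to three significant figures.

0.109 kg/m³

The peak of an instantaneous 1D plume sits at x = vt; there the Gaussian factor is 1 and C_max = M/(n_e·A·√(4πDt)), where n_e·A is the pore area the mass is dissolved in.
√(4πDt) = √(4π × 0.78 × 240) = 48.50 m, so C_max = 43/(0.34 × 24 × 48.50) = 0.109 kg/m³.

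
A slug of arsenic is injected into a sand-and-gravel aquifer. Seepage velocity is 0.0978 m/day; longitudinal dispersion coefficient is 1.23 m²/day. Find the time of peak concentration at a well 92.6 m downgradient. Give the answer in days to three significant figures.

For the 1D instantaneous-source solution, setting ∂C/∂t = 0 at fixed x gives v²t² + 2Dt − x² = 0, so t = (√(D² + v²x²) − D)/v².
√(D² + v²x²) = √(1.23² + 0.0978² × 92.6²) = 9.139; v² = 0.00956484.
t = (9.139 − 1.23)/0.00956484 = 827 days (vs. the pure-advection estimate x/v = 947 d).

827 days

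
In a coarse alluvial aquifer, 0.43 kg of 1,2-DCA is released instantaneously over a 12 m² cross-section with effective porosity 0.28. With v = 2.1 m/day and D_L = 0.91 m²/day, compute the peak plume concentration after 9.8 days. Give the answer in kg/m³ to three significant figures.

The peak of an instantaneous 1D plume sits at x = vt; there the Gaussian factor is 1 and C_max = M/(n_e·A·√(4πDt)), where n_e·A is the pore area the mass is dissolved in.
√(4πDt) = √(4π × 0.91 × 9.8) = 10.59 m, so C_max = 0.43/(0.28 × 12 × 10.59) = 0.0121 kg/m³.

0.0121 kg/m³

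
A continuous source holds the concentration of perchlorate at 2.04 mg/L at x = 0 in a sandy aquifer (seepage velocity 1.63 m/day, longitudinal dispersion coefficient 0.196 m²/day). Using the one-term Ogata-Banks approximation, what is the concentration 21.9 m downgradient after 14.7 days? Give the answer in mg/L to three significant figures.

1.64 mg/L

For a continuous step input, C/C₀ ≈ ½·erfc((x−vt)/(2√(Dt))).
vt = 1.63 × 14.7 = 23.961 m and 2√(Dt) = 2√(0.196 × 14.7) = 3.395 m.
Argument (x−vt)/(2√(Dt)) = (21.9 − 23.961)/3.395 = -0.6071; ½·erfc(-0.6071) = 0.8047.
C = 2.04 × 0.8047 = 1.64 mg/L.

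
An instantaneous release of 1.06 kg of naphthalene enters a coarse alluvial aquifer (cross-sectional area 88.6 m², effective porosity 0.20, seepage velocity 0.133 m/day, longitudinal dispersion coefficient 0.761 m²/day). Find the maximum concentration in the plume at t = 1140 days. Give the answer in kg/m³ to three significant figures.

The peak of an instantaneous 1D plume sits at x = vt; there the Gaussian factor is 1 and C_max = M/(n_e·A·√(4πDt)), where n_e·A is the pore area the mass is dissolved in.
√(4πDt) = √(4π × 0.761 × 1140) = 104.4 m, so C_max = 1.06/(0.20 × 88.6 × 104.4) = 0.000573 kg/m³.

0.000573 kg/m³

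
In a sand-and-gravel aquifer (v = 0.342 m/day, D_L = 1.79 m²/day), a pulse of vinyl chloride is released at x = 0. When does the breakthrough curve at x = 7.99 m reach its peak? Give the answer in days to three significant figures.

For the 1D instantaneous-source solution, setting ∂C/∂t = 0 at fixed x gives v²t² + 2Dt − x² = 0, so t = (√(D² + v²x²) − D)/v².
√(D² + v²x²) = √(1.79² + 0.342² × 7.99²) = 3.267; v² = 0.116964.
t = (3.267 − 1.79)/0.116964 = 12.6 days (vs. the pure-advection estimate x/v = 23.4 d).

12.6 days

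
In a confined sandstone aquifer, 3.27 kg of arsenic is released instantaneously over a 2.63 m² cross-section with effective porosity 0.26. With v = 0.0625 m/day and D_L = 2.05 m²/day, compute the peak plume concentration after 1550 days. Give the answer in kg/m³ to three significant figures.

0.0239 kg/m³

The peak of an instantaneous 1D plume sits at x = vt; there the Gaussian factor is 1 and C_max = M/(n_e·A·√(4πDt)), where n_e·A is the pore area the mass is dissolved in.
√(4πDt) = √(4π × 2.05 × 1550) = 199.8 m, so C_max = 3.27/(0.26 × 2.63 × 199.8) = 0.0239 kg/m³.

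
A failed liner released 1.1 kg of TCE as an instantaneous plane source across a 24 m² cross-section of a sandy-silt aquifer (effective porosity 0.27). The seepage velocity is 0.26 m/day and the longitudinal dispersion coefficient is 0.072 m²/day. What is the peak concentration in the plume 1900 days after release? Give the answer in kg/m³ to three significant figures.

0.00409 kg/m³

The peak of an instantaneous 1D plume sits at x = vt; there the Gaussian factor is 1 and C_max = M/(n_e·A·√(4πDt)), where n_e·A is the pore area the mass is dissolved in.
√(4πDt) = √(4π × 0.072 × 1900) = 41.46 m, so C_max = 1.1/(0.27 × 24 × 41.46) = 0.00409 kg/m³.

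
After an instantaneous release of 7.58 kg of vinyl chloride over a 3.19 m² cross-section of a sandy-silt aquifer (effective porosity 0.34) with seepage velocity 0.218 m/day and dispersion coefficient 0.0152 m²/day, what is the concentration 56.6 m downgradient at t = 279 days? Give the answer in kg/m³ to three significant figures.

For an instantaneous plane source, C(x,t) = M/(n_e·A·√(4πDt)) · exp(−(x−vt)²/(4Dt)), with n_e·A the pore (flow) area.
Plume center vt = 0.218 × 279 = 60.822 m, so the well at 56.6 m is 4.222 m upgradient of the peak.
√(4πDt) = 7.300 m, giving peak height M/(n_e·A·√(4πDt)) = 7.58/(0.34 × 3.19 × 7.300) = 0.9574 kg/m³.
(x−vt)²/(4Dt) = (-4.222)²/(4 × 0.0152 × 279) = 1.051; exp(−1.051) = 0.3496.
C = 0.9574 × 0.3496 = 0.335 kg/m³.

0.335 kg/m³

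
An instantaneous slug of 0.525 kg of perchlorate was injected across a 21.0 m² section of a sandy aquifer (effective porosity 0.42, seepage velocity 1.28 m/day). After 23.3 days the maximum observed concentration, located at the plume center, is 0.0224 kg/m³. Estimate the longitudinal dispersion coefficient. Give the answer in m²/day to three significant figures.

At the plume center C_max = M/(n_e·A·√(4πDt)), so D = M²/(4πt·(n_e·A·C_max)²).
n_e·A·C_max = 0.42 × 21.0 × 0.0224 = 0.1976 kg/m.
D = 0.525²/(4π × 23.3 × 0.1976²) = 0.0241 m²/day.

0.0241 m²/day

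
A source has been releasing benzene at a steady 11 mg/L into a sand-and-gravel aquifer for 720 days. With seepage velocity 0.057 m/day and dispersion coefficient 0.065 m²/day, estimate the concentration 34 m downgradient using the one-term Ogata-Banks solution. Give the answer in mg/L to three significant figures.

For a continuous step input, C/C₀ ≈ ½·erfc((x−vt)/(2√(Dt))).
vt = 0.057 × 720 = 41.04 m and 2√(Dt) = 2√(0.065 × 720) = 13.68 m.
Argument (x−vt)/(2√(Dt)) = (34 − 41.04)/13.68 = -0.5146; ½·erfc(-0.5146) = 0.7666.
C = 11 × 0.7666 = 8.43 mg/L.

8.43 mg/L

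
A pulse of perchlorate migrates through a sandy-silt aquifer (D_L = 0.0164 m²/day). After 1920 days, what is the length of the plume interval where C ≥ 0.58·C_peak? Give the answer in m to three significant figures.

The plume is Gaussian with σ = √(2Dt) = √(2 × 0.0164 × 1920) = 7.936 m.
C/C_peak = exp(−Δx²/(2σ²)) = 0.58 ⇒ Δx = σ·√(−2 ln 0.58) = 7.936 × 1.044 = 8.285 m.
Width = 2Δx = 16.6 m.

16.6 m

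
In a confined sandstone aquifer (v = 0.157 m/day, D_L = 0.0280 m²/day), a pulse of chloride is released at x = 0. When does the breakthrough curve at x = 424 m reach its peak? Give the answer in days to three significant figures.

2700 days

For the 1D instantaneous-source solution, setting ∂C/∂t = 0 at fixed x gives v²t² + 2Dt − x² = 0, so t = (√(D² + v²x²) − D)/v².
√(D² + v²x²) = √(0.0280² + 0.157² × 424²) = 66.57; v² = 0.024649.
t = (66.57 − 0.0280)/0.024649 = 2700 days (vs. the pure-advection estimate x/v = 2700 d).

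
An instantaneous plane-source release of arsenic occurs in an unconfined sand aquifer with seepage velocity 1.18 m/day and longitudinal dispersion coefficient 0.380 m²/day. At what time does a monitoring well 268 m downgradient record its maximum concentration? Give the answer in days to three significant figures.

For the 1D instantaneous-source solution, setting ∂C/∂t = 0 at fixed x gives v²t² + 2Dt − x² = 0, so t = (√(D² + v²x²) − D)/v².
√(D² + v²x²) = √(0.380² + 1.18² × 268²) = 316.2; v² = 1.3924.
t = (316.2 − 0.380)/1.3924 = 227 days (vs. the pure-advection estimate x/v = 227 d).

227 days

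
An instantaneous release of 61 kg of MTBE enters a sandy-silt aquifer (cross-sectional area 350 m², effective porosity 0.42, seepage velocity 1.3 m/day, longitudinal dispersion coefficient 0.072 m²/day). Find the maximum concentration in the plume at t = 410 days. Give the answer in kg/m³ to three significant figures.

The peak of an instantaneous 1D plume sits at x = vt; there the Gaussian factor is 1 and C_max = M/(n_e·A·√(4πDt)), where n_e·A is the pore area the mass is dissolved in.
√(4πDt) = √(4π × 0.072 × 410) = 19.26 m, so C_max = 61/(0.42 × 350 × 19.26) = 0.0215 kg/m³.

0.0215 kg/m³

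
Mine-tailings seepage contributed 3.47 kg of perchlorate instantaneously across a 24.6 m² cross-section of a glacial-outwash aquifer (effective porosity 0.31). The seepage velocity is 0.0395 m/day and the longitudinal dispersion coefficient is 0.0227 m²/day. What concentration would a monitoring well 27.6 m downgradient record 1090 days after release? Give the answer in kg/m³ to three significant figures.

0.00231 kg/m³

For an instantaneous plane source, C(x,t) = M/(n_e·A·√(4πDt)) · exp(−(x−vt)²/(4Dt)), with n_e·A the pore (flow) area.
Plume center vt = 0.0395 × 1090 = 43.055 m, so the well at 27.6 m is 15.455 m upgradient of the peak.
√(4πDt) = 17.63 m, giving peak height M/(n_e·A·√(4πDt)) = 3.47/(0.31 × 24.6 × 17.63) = 0.02581 kg/m³.
(x−vt)²/(4Dt) = (-15.455)²/(4 × 0.0227 × 1090) = 2.413; exp(−2.413) = 0.08955.
C = 0.02581 × 0.08955 = 0.00231 kg/m³.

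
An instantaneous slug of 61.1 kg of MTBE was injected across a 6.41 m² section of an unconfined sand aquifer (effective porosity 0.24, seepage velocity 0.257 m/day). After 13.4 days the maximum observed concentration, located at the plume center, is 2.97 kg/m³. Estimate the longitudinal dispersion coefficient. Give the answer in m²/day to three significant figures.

1.06 m²/day

At the plume center C_max = M/(n_e·A·√(4πDt)), so D = M²/(4πt·(n_e·A·C_max)²).
n_e·A·C_max = 0.24 × 6.41 × 2.97 = 4.569 kg/m.
D = 61.1²/(4π × 13.4 × 4.569²) = 1.06 m²/day.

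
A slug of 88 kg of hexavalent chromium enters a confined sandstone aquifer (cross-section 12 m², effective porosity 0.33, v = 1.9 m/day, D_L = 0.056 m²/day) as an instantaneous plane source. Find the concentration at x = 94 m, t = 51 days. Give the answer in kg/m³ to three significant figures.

For an instantaneous plane source, C(x,t) = M/(n_e·A·√(4πDt)) · exp(−(x−vt)²/(4Dt)), with n_e·A the pore (flow) area.
Plume center vt = 1.9 × 51 = 96.9 m, so the well at 94 m is 2.9 m upgradient of the peak.
√(4πDt) = 5.991 m, giving peak height M/(n_e·A·√(4πDt)) = 88/(0.33 × 12 × 5.991) = 3.709 kg/m³.
(x−vt)²/(4Dt) = (-2.9)²/(4 × 0.056 × 51) = 0.7362; exp(−0.7362) = 0.4789.
C = 3.709 × 0.4789 = 1.78 kg/m³.

1.78 kg/m³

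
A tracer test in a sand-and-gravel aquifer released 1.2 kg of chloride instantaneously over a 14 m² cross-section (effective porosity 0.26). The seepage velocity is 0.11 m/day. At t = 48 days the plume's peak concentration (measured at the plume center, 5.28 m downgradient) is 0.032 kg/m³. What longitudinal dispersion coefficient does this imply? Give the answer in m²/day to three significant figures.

At the plume center C_max = M/(n_e·A·√(4πDt)), so D = M²/(4πt·(n_e·A·C_max)²).
n_e·A·C_max = 0.26 × 14 × 0.032 = 0.1165 kg/m.
D = 1.2²/(4π × 48 × 0.1165²) = 0.176 m²/day.

0.176 m²/day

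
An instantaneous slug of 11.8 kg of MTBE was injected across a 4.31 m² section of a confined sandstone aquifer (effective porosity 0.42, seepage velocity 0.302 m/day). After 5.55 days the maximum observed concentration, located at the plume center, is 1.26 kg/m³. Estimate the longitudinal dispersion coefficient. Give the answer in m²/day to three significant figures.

At the plume center C_max = M/(n_e·A·√(4πDt)), so D = M²/(4πt·(n_e·A·C_max)²).
n_e·A·C_max = 0.42 × 4.31 × 1.26 = 2.281 kg/m.
D = 11.8²/(4π × 5.55 × 2.281²) = 0.384 m²/day.

0.384 m²/day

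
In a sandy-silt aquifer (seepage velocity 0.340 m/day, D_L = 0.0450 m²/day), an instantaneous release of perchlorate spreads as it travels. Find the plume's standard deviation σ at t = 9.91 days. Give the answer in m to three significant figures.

Dispersive spreading gives a Gaussian with σ² = 2Dt; advection only shifts the center.
σ = √(2 × 0.0450 × 9.91) = 0.944 m.

0.944 m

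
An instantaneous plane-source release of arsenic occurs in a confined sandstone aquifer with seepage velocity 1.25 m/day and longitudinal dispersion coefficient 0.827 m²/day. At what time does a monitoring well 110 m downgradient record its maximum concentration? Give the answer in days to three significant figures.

For the 1D instantaneous-source solution, setting ∂C/∂t = 0 at fixed x gives v²t² + 2Dt − x² = 0, so t = (√(D² + v²x²) − D)/v².
√(D² + v²x²) = √(0.827² + 1.25² × 110²) = 137.5; v² = 1.5625.
t = (137.5 − 0.827)/1.5625 = 87.5 days (vs. the pure-advection estimate x/v = 88.0 d).

87.5 days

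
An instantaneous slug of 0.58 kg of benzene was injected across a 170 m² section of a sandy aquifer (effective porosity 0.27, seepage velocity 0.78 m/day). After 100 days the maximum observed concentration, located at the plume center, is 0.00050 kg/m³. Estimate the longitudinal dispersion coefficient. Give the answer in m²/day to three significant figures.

0.508 m²/day

At the plume center C_max = M/(n_e·A·√(4πDt)), so D = M²/(4πt·(n_e·A·C_max)²).
n_e·A·C_max = 0.27 × 170 × 0.00050 = 0.02295 kg/m.
D = 0.58²/(4π × 100 × 0.02295²) = 0.508 m²/day.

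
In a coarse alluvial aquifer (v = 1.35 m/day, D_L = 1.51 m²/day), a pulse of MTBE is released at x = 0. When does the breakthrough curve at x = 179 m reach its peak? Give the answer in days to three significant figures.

For the 1D instantaneous-source solution, setting ∂C/∂t = 0 at fixed x gives v²t² + 2Dt − x² = 0, so t = (√(D² + v²x²) − D)/v².
√(D² + v²x²) = √(1.51² + 1.35² × 179²) = 241.7; v² = 1.8225.
t = (241.7 − 1.51)/1.8225 = 132 days (vs. the pure-advection estimate x/v = 133 d).

132 days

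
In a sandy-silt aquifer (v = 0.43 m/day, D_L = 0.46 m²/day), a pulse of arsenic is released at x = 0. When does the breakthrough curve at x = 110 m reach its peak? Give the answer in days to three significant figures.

253 days

For the 1D instantaneous-source solution, setting ∂C/∂t = 0 at fixed x gives v²t² + 2Dt − x² = 0, so t = (√(D² + v²x²) − D)/v².
√(D² + v²x²) = √(0.46² + 0.43² × 110²) = 47.30; v² = 0.1849.
t = (47.30 − 0.46)/0.1849 = 253 days (vs. the pure-advection estimate x/v = 256 d).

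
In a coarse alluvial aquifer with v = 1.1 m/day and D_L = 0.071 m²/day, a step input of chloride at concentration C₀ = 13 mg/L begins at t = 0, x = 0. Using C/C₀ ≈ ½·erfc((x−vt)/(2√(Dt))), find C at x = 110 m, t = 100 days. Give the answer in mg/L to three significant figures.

6.50 mg/L

For a continuous step input, C/C₀ ≈ ½·erfc((x−vt)/(2√(Dt))).
vt = 1.1 × 100 = 110 m and 2√(Dt) = 2√(0.071 × 100) = 5.329 m.
Argument (x−vt)/(2√(Dt)) = (110 − 110)/5.329 = 0; ½·erfc(0) = 0.5000.
C = 13 × 0.5000 = 6.50 mg/L.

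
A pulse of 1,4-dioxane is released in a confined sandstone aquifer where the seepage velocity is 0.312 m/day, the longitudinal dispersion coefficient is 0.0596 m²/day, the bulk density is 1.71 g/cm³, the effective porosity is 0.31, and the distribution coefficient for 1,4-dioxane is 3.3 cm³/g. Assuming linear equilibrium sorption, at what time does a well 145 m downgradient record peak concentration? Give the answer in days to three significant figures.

Retardation factor R = 1 + ρ_b·K_d/n = 1 + 1.71 × 3.3/0.31 = 19.20.
Sorption retards both mechanisms: v_R = v/R = 0.01625 m/day, D_R = D/R = 0.003104 m²/day.
Peak time from v_R²t² + 2D_R t − x² = 0: t = (√(D_R² + v_R²x²) − D_R)/v_R².
√(D_R² + v_R²x²) = √(0.003104² + 0.01625² × 145²) = 2.356; v_R² = 0.0002641.
t = (2.356 − 0.003104)/0.0002641 = 8910 days.

8910 days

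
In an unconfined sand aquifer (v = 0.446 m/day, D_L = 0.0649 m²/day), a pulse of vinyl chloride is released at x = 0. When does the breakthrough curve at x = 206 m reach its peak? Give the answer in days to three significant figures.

For the 1D instantaneous-source solution, setting ∂C/∂t = 0 at fixed x gives v²t² + 2Dt − x² = 0, so t = (√(D² + v²x²) − D)/v².
√(D² + v²x²) = √(0.0649² + 0.446² × 206²) = 91.88; v² = 0.198916.
t = (91.88 − 0.0649)/0.198916 = 462 days (vs. the pure-advection estimate x/v = 462 d).

462 days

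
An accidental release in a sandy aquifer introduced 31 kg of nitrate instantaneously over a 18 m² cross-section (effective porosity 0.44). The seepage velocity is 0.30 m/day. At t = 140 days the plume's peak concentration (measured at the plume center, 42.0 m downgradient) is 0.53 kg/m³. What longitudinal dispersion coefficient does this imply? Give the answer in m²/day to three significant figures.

0.0310 m²/day

At the plume center C_max = M/(n_e·A·√(4πDt)), so D = M²/(4πt·(n_e·A·C_max)²).
n_e·A·C_max = 0.44 × 18 × 0.53 = 4.198 kg/m.
D = 31²/(4π × 140 × 4.198²) = 0.0310 m²/day.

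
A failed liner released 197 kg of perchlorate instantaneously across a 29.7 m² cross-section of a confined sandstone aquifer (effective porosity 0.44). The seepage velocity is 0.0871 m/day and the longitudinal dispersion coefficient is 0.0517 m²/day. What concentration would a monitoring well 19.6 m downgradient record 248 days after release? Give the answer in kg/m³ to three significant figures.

1.10 kg/m³

For an instantaneous plane source, C(x,t) = M/(n_e·A·√(4πDt)) · exp(−(x−vt)²/(4Dt)), with n_e·A the pore (flow) area.
Plume center vt = 0.0871 × 248 = 21.6008 m, so the well at 19.6 m is 2.0008 m upgradient of the peak.
√(4πDt) = 12.69 m, giving peak height M/(n_e·A·√(4πDt)) = 197/(0.44 × 29.7 × 12.69) = 1.188 kg/m³.
(x−vt)²/(4Dt) = (-2.0008)²/(4 × 0.0517 × 248) = 0.07806; exp(−0.07806) = 0.9249.
C = 1.188 × 0.9249 = 1.10 kg/m³.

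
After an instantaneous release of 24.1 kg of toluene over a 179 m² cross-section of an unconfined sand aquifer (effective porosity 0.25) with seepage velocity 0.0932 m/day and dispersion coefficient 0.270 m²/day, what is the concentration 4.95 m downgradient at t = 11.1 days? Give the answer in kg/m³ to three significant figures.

For an instantaneous plane source, C(x,t) = M/(n_e·A·√(4πDt)) · exp(−(x−vt)²/(4Dt)), with n_e·A the pore (flow) area.
Plume center vt = 0.0932 × 11.1 = 1.03452 m, so the well at 4.95 m is 3.91548 m downgradient of the peak.
√(4πDt) = 6.137 m, giving peak height M/(n_e·A·√(4πDt)) = 24.1/(0.25 × 179 × 6.137) = 0.08775 kg/m³.
(x−vt)²/(4Dt) = (3.91548)²/(4 × 0.270 × 11.1) = 1.279; exp(−1.279) = 0.2783.
C = 0.08775 × 0.2783 = 0.0244 kg/m³.

0.0244 kg/m³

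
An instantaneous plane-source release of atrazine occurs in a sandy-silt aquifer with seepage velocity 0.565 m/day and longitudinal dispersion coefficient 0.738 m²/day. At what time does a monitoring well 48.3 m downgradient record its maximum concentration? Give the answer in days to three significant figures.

For the 1D instantaneous-source solution, setting ∂C/∂t = 0 at fixed x gives v²t² + 2Dt − x² = 0, so t = (√(D² + v²x²) − D)/v².
√(D² + v²x²) = √(0.738² + 0.565² × 48.3²) = 27.30; v² = 0.319225.
t = (27.30 − 0.738)/0.319225 = 83.2 days (vs. the pure-advection estimate x/v = 85.5 d).

83.2 days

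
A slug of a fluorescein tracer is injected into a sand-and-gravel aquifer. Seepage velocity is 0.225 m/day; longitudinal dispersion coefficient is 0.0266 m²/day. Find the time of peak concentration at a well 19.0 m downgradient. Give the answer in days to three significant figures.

83.9 days

For the 1D instantaneous-source solution, setting ∂C/∂t = 0 at fixed x gives v²t² + 2Dt − x² = 0, so t = (√(D² + v²x²) − D)/v².
√(D² + v²x²) = √(0.0266² + 0.225² × 19.0²) = 4.275; v² = 0.050625.
t = (4.275 − 0.0266)/0.050625 = 83.9 days (vs. the pure-advection estimate x/v = 84.4 d).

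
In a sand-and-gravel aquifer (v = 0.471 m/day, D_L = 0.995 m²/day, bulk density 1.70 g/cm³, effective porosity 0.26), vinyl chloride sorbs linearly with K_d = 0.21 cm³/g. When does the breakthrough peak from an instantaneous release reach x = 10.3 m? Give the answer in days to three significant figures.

Retardation factor R = 1 + ρ_b·K_d/n = 1 + 1.70 × 0.21/0.26 = 2.373.
Sorption retards both mechanisms: v_R = v/R = 0.1985 m/day, D_R = D/R = 0.4193 m²/day.
Peak time from v_R²t² + 2D_R t − x² = 0: t = (√(D_R² + v_R²x²) − D_R)/v_R².
√(D_R² + v_R²x²) = √(0.4193² + 0.1985² × 10.3²) = 2.087; v_R² = 0.03940.
t = (2.087 − 0.4193)/0.03940 = 42.3 days.

42.3 days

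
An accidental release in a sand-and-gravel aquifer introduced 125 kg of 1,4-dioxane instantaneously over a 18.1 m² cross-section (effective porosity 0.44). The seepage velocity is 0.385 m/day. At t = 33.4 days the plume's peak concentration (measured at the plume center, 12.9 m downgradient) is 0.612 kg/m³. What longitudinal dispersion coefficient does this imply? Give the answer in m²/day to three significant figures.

At the plume center C_max = M/(n_e·A·√(4πDt)), so D = M²/(4πt·(n_e·A·C_max)²).
n_e·A·C_max = 0.44 × 18.1 × 0.612 = 4.874 kg/m.
D = 125²/(4π × 33.4 × 4.874²) = 1.57 m²/day.

1.57 m²/day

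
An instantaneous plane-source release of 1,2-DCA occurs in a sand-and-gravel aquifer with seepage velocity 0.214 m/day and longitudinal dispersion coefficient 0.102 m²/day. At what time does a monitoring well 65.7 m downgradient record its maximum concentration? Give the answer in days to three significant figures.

305 days

For the 1D instantaneous-source solution, setting ∂C/∂t = 0 at fixed x gives v²t² + 2Dt − x² = 0, so t = (√(D² + v²x²) − D)/v².
√(D² + v²x²) = √(0.102² + 0.214² × 65.7²) = 14.06; v² = 0.045796.
t = (14.06 − 0.102)/0.045796 = 305 days (vs. the pure-advection estimate x/v = 307 d).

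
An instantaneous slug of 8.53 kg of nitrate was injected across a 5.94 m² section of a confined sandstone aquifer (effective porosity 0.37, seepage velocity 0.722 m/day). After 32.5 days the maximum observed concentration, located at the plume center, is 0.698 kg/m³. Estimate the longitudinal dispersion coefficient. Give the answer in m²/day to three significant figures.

0.0757 m²/day

At the plume center C_max = M/(n_e·A·√(4πDt)), so D = M²/(4πt·(n_e·A·C_max)²).
n_e·A·C_max = 0.37 × 5.94 × 0.698 = 1.534 kg/m.
D = 8.53²/(4π × 32.5 × 1.534²) = 0.0757 m²/day.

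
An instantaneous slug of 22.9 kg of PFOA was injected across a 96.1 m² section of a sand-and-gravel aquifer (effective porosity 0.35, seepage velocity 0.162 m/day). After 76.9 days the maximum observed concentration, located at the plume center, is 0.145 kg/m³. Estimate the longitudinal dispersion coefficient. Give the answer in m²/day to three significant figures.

0.0228 m²/day

At the plume center C_max = M/(n_e·A·√(4πDt)), so D = M²/(4πt·(n_e·A·C_max)²).
n_e·A·C_max = 0.35 × 96.1 × 0.145 = 4.877 kg/m.
D = 22.9²/(4π × 76.9 × 4.877²) = 0.0228 m²/day.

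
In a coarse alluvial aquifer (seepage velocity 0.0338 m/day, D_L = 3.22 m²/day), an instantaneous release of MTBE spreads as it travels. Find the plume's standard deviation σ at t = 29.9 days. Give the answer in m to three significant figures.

Dispersive spreading gives a Gaussian with σ² = 2Dt; advection only shifts the center.
σ = √(2 × 3.22 × 29.9) = 13.9 m.

13.9 m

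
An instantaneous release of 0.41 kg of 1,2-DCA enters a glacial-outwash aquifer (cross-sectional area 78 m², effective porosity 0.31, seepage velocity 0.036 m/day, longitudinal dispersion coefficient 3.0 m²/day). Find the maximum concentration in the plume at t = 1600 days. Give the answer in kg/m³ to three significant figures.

6.90e-05 kg/m³

The peak of an instantaneous 1D plume sits at x = vt; there the Gaussian factor is 1 and C_max = M/(n_e·A·√(4πDt)), where n_e·A is the pore area the mass is dissolved in.
√(4πDt) = √(4π × 3.0 × 1600) = 245.6 m, so C_max = 0.41/(0.31 × 78 × 245.6) = 6.90e-05 kg/m³.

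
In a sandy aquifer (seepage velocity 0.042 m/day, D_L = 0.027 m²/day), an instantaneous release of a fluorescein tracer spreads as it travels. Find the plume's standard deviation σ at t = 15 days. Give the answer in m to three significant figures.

0.900 m

Dispersive spreading gives a Gaussian with σ² = 2Dt; advection only shifts the center.
σ = √(2 × 0.027 × 15) = 0.900 m.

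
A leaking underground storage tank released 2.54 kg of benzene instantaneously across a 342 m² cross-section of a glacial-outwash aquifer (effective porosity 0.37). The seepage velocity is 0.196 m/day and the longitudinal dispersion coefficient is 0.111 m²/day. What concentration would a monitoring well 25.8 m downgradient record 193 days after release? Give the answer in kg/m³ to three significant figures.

0.000226 kg/m³

For an instantaneous plane source, C(x,t) = M/(n_e·A·√(4πDt)) · exp(−(x−vt)²/(4Dt)), with n_e·A the pore (flow) area.
Plume center vt = 0.196 × 193 = 37.828 m, so the well at 25.8 m is 12.028 m upgradient of the peak.
√(4πDt) = 16.41 m, giving peak height M/(n_e·A·√(4πDt)) = 2.54/(0.37 × 342 × 16.41) = 0.001223 kg/m³.
(x−vt)²/(4Dt) = (-12.028)²/(4 × 0.111 × 193) = 1.688; exp(−1.688) = 0.1849.
C = 0.001223 × 0.1849 = 0.000226 kg/m³.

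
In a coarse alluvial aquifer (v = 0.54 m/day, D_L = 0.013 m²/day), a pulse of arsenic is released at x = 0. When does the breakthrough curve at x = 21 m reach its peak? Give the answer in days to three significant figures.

For the 1D instantaneous-source solution, setting ∂C/∂t = 0 at fixed x gives v²t² + 2Dt − x² = 0, so t = (√(D² + v²x²) − D)/v².
√(D² + v²x²) = √(0.013² + 0.54² × 21²) = 11.34; v² = 0.2916.
t = (11.34 − 0.013)/0.2916 = 38.8 days (vs. the pure-advection estimate x/v = 38.9 d).

38.8 days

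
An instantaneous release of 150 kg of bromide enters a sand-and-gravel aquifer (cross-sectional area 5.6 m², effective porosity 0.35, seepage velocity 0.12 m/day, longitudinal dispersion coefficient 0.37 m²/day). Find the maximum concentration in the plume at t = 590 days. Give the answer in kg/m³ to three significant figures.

1.46 kg/m³

The peak of an instantaneous 1D plume sits at x = vt; there the Gaussian factor is 1 and C_max = M/(n_e·A·√(4πDt)), where n_e·A is the pore area the mass is dissolved in.
√(4πDt) = √(4π × 0.37 × 590) = 52.38 m, so C_max = 150/(0.35 × 5.6 × 52.38) = 1.46 kg/m³.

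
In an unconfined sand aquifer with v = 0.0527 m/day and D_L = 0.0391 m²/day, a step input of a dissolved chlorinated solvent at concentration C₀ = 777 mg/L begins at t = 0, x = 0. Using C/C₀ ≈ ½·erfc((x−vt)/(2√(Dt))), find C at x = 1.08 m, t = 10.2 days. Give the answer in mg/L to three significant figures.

211 mg/L

For a continuous step input, C/C₀ ≈ ½·erfc((x−vt)/(2√(Dt))).
vt = 0.0527 × 10.2 = 0.53754 m and 2√(Dt) = 2√(0.0391 × 10.2) = 1.263 m.
Argument (x−vt)/(2√(Dt)) = (1.08 − 0.53754)/1.263 = 0.4295; ½·erfc(0.4295) = 0.2718.
C = 777 × 0.2718 = 211 mg/L.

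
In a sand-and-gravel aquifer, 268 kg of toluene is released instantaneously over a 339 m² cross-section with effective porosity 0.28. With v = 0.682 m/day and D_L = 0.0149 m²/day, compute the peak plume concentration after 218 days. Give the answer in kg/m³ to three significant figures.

0.442 kg/m³

The peak of an instantaneous 1D plume sits at x = vt; there the Gaussian factor is 1 and C_max = M/(n_e·A·√(4πDt)), where n_e·A is the pore area the mass is dissolved in.
√(4πDt) = √(4π × 0.0149 × 218) = 6.389 m, so C_max = 268/(0.28 × 339 × 6.389) = 0.442 kg/m³.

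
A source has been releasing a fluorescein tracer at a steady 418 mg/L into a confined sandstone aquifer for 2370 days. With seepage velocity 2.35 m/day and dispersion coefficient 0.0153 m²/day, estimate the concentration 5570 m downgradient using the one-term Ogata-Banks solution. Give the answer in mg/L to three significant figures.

199 mg/L

For a continuous step input, C/C₀ ≈ ½·erfc((x−vt)/(2√(Dt))).
vt = 2.35 × 2370 = 5569.5 m and 2√(Dt) = 2√(0.0153 × 2370) = 12.04 m.
Argument (x−vt)/(2√(Dt)) = (5570 − 5569.5)/12.04 = 0.04153; ½·erfc(0.04153) = 0.4766.
C = 418 × 0.4766 = 199 mg/L.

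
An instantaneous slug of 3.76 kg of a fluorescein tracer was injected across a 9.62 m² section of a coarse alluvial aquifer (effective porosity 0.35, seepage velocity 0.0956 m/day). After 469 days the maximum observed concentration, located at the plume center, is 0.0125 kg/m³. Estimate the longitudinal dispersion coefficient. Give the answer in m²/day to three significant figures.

At the plume center C_max = M/(n_e·A·√(4πDt)), so D = M²/(4πt·(n_e·A·C_max)²).
n_e·A·C_max = 0.35 × 9.62 × 0.0125 = 0.04209 kg/m.
D = 3.76²/(4π × 469 × 0.04209²) = 1.35 m²/day.

1.35 m²/day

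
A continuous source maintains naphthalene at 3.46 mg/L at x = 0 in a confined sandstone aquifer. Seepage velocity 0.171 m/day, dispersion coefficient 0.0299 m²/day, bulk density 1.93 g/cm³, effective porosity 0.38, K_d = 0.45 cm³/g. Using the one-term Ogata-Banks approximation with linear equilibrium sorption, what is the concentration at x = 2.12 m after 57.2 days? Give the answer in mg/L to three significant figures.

2.77 mg/L

Retardation factor R = 1 + ρ_b·K_d/n = 1 + 1.93 × 0.45/0.38 = 3.286.
Sorption retards both mechanisms: v_R = v/R = 0.05204 m/day, D_R = D/R = 0.009099 m²/day.
v_R·t = 0.05204 × 57.2 = 2.976688 m; 2√(D_R t) = 1.443 m; argument = (2.12 − 2.976688)/1.443 = -0.5937.
C = C₀ × ½·erfc(-0.5937) = 3.46 × 0.7994 = 2.77 mg/L.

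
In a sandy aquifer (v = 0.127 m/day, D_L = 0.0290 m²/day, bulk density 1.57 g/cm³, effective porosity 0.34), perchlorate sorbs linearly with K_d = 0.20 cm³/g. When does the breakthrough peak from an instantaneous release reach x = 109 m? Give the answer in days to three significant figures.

Retardation factor R = 1 + ρ_b·K_d/n = 1 + 1.57 × 0.20/0.34 = 1.924.
Sorption retards both mechanisms: v_R = v/R = 0.06601 m/day, D_R = D/R = 0.01507 m²/day.
Peak time from v_R²t² + 2D_R t − x² = 0: t = (√(D_R² + v_R²x²) − D_R)/v_R².
√(D_R² + v_R²x²) = √(0.01507² + 0.06601² × 109²) = 7.195; v_R² = 0.004357.
t = (7.195 − 0.01507)/0.004357 = 1650 days.

1650 days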